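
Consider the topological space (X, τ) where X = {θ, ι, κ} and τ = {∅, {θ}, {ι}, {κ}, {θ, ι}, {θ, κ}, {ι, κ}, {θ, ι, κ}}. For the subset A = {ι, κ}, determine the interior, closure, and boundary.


int(A) = {ι, κ}, cl(A) = {ι, κ}, ∂A = ∅.

Closed sets in (X, τ) are complements of opens:
  closed(X, τ) = {∅, {θ}, {ι}, {κ}, {θ, ι}, {θ, κ}, {ι, κ}, {θ, ι, κ}}.
int(A) = ⋃ {U ∈ τ : U ⊆ A}. Opens contained in A: ∅, {ι}, {κ}, {ι, κ}.
Taking the union of these: int(A) = {ι, κ}.
cl(A) = ⋂ {C closed : A ⊆ C}. Closed sets containing A: {ι, κ}, {θ, ι, κ}.
Intersecting these: cl(A) = {ι, κ}.
∂A = cl(A) ∖ int(A) = {ι, κ} ∖ {ι, κ} = ∅.


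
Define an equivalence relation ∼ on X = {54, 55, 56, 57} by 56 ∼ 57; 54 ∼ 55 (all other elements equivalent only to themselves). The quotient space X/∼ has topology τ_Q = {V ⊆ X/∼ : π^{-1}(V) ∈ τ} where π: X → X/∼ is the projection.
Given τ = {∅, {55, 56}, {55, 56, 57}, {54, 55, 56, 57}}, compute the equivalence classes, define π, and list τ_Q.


X/∼ = {[54=55], [56=57]}; |τ_Q| = 2.

Equivalence classes: [54=55], [56=57].
Quotient map π: X → X/∼ sends 54 ↦ [54=55], 55 ↦ [54=55], 56 ↦ [56=57], 57 ↦ [56=57].
For each subset V ⊆ X/∼, compute π^{-1}(V) ⊆ X and check whether π^{-1}(V) ∈ τ. V is open in τ_Q iff π^{-1}(V) ∈ τ.
  V = {}: π^{-1}(V) = ∅ ∈ τ ✓.
  V = {[54=55]}: π^{-1}(V) = {54, 55} ∉ τ ✗.
  V = {[56=57]}: π^{-1}(V) = {56, 57} ∉ τ ✗.
  V = {[54=55], [56=57]}: π^{-1}(V) = {54, 55, 56, 57} ∈ τ ✓.
Open sets in the quotient: τ_Q = {{}, {[54=55], [56=57]}} (2 elements).


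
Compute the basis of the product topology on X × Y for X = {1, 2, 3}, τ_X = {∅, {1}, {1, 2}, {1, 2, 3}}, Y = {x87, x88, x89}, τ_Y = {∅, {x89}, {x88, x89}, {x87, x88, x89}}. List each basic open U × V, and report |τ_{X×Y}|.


Basis B = {∅ × ∅, {1} × {x89}, {1} × {x88, x89}, {1, 2} × {x89}, {1} × {x87, x88, x89}, {1, 2, 3} × {x89}, {1, 2} × {x88, x89}, {1, 2} × {x87, x88, x89}, {1, 2, 3} × {x88, x89}, {1, 2, 3} × {x87, x88, x89}}; |τ_{X×Y}| = 20.

Enumerate products U × V with U ∈ τ_X, V ∈ τ_Y (deduplicated):
  ∅ × ∅ = {} (∅)
  {1} × {x89} = {(1,x89)}
  {1} × {x88, x89} = {(1,x88), (1,x89)}
  {1, 2} × {x89} = {(1,x89), (2,x89)}
  {1} × {x87, x88, x89} = {(1,x87), (1,x88), (1,x89)}
  {1, 2, 3} × {x89} = {(1,x89), (2,x89), (3,x89)}
  {1, 2} × {x88, x89} = {(1,x88), (1,x89), (2,x88), (2,x89)}
  {1, 2} × {x87, x88, x89} = {(1,x87), (1,x88), (1,x89), (2,x87), (2,x88), (2,x89)}
  {1, 2, 3} × {x88, x89} = {(1,x88), (1,x89), (2,x88), (2,x89), (3,x88), (3,x89)}
  {1, 2, 3} × {x87, x88, x89} = {(1,x87), (1,x88), (1,x89), (2,x87), (2,x88), (2,x89), (3,x87), (3,x88), (3,x89)}
These 10 distinct sets form the basis B.
Close under arbitrary unions to get τ_{X×Y}; counting gives |τ_{X×Y}| = 20.


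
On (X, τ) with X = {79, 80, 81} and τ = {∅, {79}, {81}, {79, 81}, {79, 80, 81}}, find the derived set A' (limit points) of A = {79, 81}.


A' = {80}

For each x ∈ X, list the open sets U ∈ τ with x ∈ U, then check whether U ∩ (A ∖ {x}) ≠ ∅ for every such U.
  x = 79: open {79} ∋ x has {79} ∩ (A ∖ {79}) = ∅, so x is NOT a limit point.
  x = 80: opens ∋ x are {79, 80, 81}; each meets A ∖ {80}, so x IS a limit point.
  x = 81: open {81} ∋ x has {81} ∩ (A ∖ {81}) = ∅, so x is NOT a limit point.
Collecting: A' = {80}.


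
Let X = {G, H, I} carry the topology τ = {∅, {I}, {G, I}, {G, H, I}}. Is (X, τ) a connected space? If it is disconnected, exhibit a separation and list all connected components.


(X, τ) is connected.

Find clopen sets (U ∈ τ with X ∖ U ∈ τ):
  U = ∅, X ∖ U = {G, H, I} — both open, so U is clopen.
  U = {G, H, I}, X ∖ U = ∅ — both open, so U is clopen.
Only trivial clopens (∅ and X) exist, so (X, τ) is connected.
Compute connected components by grouping points that agree on all clopens:
  component: {G, H, I}


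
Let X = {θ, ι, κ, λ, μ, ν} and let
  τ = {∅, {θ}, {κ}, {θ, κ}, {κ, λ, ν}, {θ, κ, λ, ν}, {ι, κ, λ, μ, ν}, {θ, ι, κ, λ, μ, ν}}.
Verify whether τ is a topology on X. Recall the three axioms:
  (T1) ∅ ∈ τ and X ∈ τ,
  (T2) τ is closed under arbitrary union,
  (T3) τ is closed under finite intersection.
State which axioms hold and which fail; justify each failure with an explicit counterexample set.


τ IS a topology on X.

Axiom (T1): ∅ ∈ τ? Yes; X ∈ τ? Yes.
Axiom (T2/T3): check pairwise unions and intersections of members of τ.
All pairwise intersections and unions checked — each lies in τ. Therefore τ satisfies (T1), (T2), (T3): it IS a topology on X.


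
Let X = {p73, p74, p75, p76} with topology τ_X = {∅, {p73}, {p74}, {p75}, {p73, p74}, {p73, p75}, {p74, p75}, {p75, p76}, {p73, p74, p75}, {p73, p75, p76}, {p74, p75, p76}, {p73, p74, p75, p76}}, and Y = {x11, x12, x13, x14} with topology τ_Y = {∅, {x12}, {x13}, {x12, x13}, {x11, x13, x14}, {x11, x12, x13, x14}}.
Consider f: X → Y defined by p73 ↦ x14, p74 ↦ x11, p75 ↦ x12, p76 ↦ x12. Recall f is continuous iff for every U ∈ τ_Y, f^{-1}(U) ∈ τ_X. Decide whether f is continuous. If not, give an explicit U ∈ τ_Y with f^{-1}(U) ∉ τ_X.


f IS continuous.

Compute f^{-1}(U) for each U ∈ τ_Y:
  U = ∅: f^{-1}(U) = ∅ ∈ τ_X ✓.
  U = {x12}: f^{-1}(U) = {p75, p76} ∈ τ_X ✓.
  U = {x13}: f^{-1}(U) = ∅ ∈ τ_X ✓.
  U = {x12, x13}: f^{-1}(U) = {p75, p76} ∈ τ_X ✓.
  U = {x11, x13, x14}: f^{-1}(U) = {p73, p74} ∈ τ_X ✓.
  U = {x11, x12, x13, x14}: f^{-1}(U) = {p73, p74, p75, p76} ∈ τ_X ✓.
Every preimage lies in τ_X, so f IS continuous.


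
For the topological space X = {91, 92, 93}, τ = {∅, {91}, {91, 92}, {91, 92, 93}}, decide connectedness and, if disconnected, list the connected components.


(X, τ) is connected.

Find clopen sets (U ∈ τ with X ∖ U ∈ τ):
  U = ∅, X ∖ U = {91, 92, 93} — both open, so U is clopen.
  U = {91, 92, 93}, X ∖ U = ∅ — both open, so U is clopen.
Only trivial clopens (∅ and X) exist, so (X, τ) is connected.
Compute connected components by grouping points that agree on all clopens:
  component: {91, 92, 93}


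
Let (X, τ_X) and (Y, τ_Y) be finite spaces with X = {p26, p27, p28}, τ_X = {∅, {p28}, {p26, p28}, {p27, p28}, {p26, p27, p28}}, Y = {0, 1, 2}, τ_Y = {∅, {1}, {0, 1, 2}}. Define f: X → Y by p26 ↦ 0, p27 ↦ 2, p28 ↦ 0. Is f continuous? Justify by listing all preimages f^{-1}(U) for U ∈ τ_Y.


f IS continuous.

Compute f^{-1}(U) for each U ∈ τ_Y:
  U = ∅: f^{-1}(U) = ∅ ∈ τ_X ✓.
  U = {1}: f^{-1}(U) = ∅ ∈ τ_X ✓.
  U = {0, 1, 2}: f^{-1}(U) = {p26, p27, p28} ∈ τ_X ✓.
Every preimage lies in τ_X, so f IS continuous.


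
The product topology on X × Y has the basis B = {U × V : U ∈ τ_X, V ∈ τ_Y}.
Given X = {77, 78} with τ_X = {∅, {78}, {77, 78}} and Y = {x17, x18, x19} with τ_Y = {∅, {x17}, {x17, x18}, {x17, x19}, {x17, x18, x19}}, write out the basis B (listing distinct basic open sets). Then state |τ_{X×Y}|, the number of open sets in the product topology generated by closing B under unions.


Basis B = {∅ × ∅, {78} × {x17}, {77, 78} × {x17}, {78} × {x17, x18}, {78} × {x17, x19}, {78} × {x17, x18, x19}, {77, 78} × {x17, x18}, {77, 78} × {x17, x19}, {77, 78} × {x17, x18, x19}}; |τ_{X×Y}| = 14.

Enumerate products U × V with U ∈ τ_X, V ∈ τ_Y (deduplicated):
  ∅ × ∅ = {} (∅)
  {78} × {x17} = {(78,x17)}
  {77, 78} × {x17} = {(77,x17), (78,x17)}
  {78} × {x17, x18} = {(78,x17), (78,x18)}
  {78} × {x17, x19} = {(78,x17), (78,x19)}
  {78} × {x17, x18, x19} = {(78,x17), (78,x18), (78,x19)}
  {77, 78} × {x17, x18} = {(77,x17), (77,x18), (78,x17), (78,x18)}
  {77, 78} × {x17, x19} = {(77,x17), (77,x19), (78,x17), (78,x19)}
  {77, 78} × {x17, x18, x19} = {(77,x17), (77,x18), (77,x19), (78,x17), (78,x18), (78,x19)}
These 9 distinct sets form the basis B.
Close under arbitrary unions to get τ_{X×Y}; counting gives |τ_{X×Y}| = 14.


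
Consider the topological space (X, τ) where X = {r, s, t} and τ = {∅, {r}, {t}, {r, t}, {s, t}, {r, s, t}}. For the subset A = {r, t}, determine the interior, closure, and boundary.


int(A) = {r, t}, cl(A) = {r, s, t}, ∂A = {s}.

Closed sets in (X, τ) are complements of opens:
  closed(X, τ) = {∅, {r}, {s}, {r, s}, {s, t}, {r, s, t}}.
int(A) = ⋃ {U ∈ τ : U ⊆ A}. Opens contained in A: ∅, {r}, {t}, {r, t}.
Taking the union of these: int(A) = {r, t}.
cl(A) = ⋂ {C closed : A ⊆ C}. Closed sets containing A: {r, s, t}.
Intersecting these: cl(A) = {r, s, t}.
∂A = cl(A) ∖ int(A) = {r, s, t} ∖ {r, t} = {s}.


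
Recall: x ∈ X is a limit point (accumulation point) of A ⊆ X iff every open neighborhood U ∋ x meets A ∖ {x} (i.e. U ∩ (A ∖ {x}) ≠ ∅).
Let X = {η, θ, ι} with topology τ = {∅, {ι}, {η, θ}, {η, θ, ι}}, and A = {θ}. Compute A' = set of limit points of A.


A' = {η}

For each x ∈ X, list the open sets U ∈ τ with x ∈ U, then check whether U ∩ (A ∖ {x}) ≠ ∅ for every such U.
  x = η: opens ∋ x are {η, θ}, {η, θ, ι}; each meets A ∖ {η}, so x IS a limit point.
  x = θ: open {η, θ} ∋ x has {η, θ} ∩ (A ∖ {θ}) = ∅, so x is NOT a limit point.
  x = ι: open {ι} ∋ x has {ι} ∩ (A ∖ {ι}) = ∅, so x is NOT a limit point.
Collecting: A' = {η}.


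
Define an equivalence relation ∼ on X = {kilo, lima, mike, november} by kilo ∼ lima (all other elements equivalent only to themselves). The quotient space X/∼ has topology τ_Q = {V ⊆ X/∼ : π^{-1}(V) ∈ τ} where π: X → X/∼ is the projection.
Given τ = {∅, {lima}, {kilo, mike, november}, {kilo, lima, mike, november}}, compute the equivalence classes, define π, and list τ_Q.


X/∼ = {[kilo=lima], [mike], [november]}; |τ_Q| = 2.

Equivalence classes: [kilo=lima], [mike], [november].
Quotient map π: X → X/∼ sends kilo ↦ [kilo=lima], lima ↦ [kilo=lima], mike ↦ [mike], november ↦ [november].
For each subset V ⊆ X/∼, compute π^{-1}(V) ⊆ X and check whether π^{-1}(V) ∈ τ. V is open in τ_Q iff π^{-1}(V) ∈ τ.
  V = {}: π^{-1}(V) = ∅ ∈ τ ✓.
  V = {[kilo=lima]}: π^{-1}(V) = {kilo, lima} ∉ τ ✗.
  V = {[mike]}: π^{-1}(V) = {mike} ∉ τ ✗.
  V = {[kilo=lima], [mike]}: π^{-1}(V) = {kilo, lima, mike} ∉ τ ✗.
  V = {[november]}: π^{-1}(V) = {november} ∉ τ ✗.
  V = {[kilo=lima], [november]}: π^{-1}(V) = {kilo, lima, november} ∉ τ ✗.
  V = {[mike], [november]}: π^{-1}(V) = {mike, november} ∉ τ ✗.
  V = {[kilo=lima], [mike], [november]}: π^{-1}(V) = {kilo, lima, mike, november} ∈ τ ✓.
Open sets in the quotient: τ_Q = {{}, {[kilo=lima], [mike], [november]}} (2 elements).


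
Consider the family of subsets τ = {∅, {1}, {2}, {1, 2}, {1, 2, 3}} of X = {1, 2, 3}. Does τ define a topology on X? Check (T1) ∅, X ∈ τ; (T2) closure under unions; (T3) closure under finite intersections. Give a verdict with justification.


τ IS a topology on X.

Axiom (T1): ∅ ∈ τ? Yes; X ∈ τ? Yes.
Axiom (T2/T3): check pairwise unions and intersections of members of τ.
All pairwise intersections and unions checked — each lies in τ. Therefore τ satisfies (T1), (T2), (T3): it IS a topology on X.


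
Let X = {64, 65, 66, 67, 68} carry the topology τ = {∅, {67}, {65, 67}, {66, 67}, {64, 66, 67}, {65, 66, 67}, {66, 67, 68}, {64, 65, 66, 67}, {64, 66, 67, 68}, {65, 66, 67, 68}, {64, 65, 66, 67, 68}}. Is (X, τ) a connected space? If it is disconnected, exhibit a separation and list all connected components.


(X, τ) is connected.

Find clopen sets (U ∈ τ with X ∖ U ∈ τ):
  U = ∅, X ∖ U = {64, 65, 66, 67, 68} — both open, so U is clopen.
  U = {64, 65, 66, 67, 68}, X ∖ U = ∅ — both open, so U is clopen.
Only trivial clopens (∅ and X) exist, so (X, τ) is connected.
Compute connected components by grouping points that agree on all clopens:
  component: {64, 65, 66, 67, 68}


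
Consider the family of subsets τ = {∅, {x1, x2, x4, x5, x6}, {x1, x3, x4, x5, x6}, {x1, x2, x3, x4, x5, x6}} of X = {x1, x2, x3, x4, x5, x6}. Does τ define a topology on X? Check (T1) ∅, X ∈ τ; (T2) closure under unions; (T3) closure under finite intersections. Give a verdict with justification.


τ is NOT a topology on X.

Axiom (T1): ∅ ∈ τ? Yes; X ∈ τ? Yes.
Axiom (T2/T3): check pairwise unions and intersections of members of τ.
Counterexample for (T3): {x1, x2, x4, x5, x6} ∩ {x1, x3, x4, x5, x6} = {x1, x4, x5, x6} ∉ τ. Therefore τ is NOT a topology.


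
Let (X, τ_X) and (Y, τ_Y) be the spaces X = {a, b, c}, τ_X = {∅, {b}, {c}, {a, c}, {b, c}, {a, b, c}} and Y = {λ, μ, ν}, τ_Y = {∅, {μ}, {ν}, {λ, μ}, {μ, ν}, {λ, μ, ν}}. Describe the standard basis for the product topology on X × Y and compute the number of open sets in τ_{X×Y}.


Basis B = {∅ × ∅, {b} × {μ}, {b} × {ν}, {c} × {μ}, {c} × {ν}, {a, c} × {μ}, {a, c} × {ν}, {b} × {λ, μ}, {b} × {μ, ν}, {b, c} × {μ}, {b, c} × {ν}, {c} × {λ, μ}, {c} × {μ, ν}, {a, b, c} × {μ}, {a, b, c} × {ν}, {b} × {λ, μ, ν}, {c} × {λ, μ, ν}, {a, c} × {λ, μ}, {a, c} × {μ, ν}, {b, c} × {λ, μ}, {b, c} × {μ, ν}, {a, c} × {λ, μ, ν}, {a, b, c} × {λ, μ}, {a, b, c} × {μ, ν}, {b, c} × {λ, μ, ν}, {a, b, c} × {λ, μ, ν}}; |τ_{X×Y}| = 108.

Enumerate products U × V with U ∈ τ_X, V ∈ τ_Y (deduplicated):
  ∅ × ∅ = {} (∅)
  {b} × {μ} = {(b,μ)}
  {b} × {ν} = {(b,ν)}
  {c} × {μ} = {(c,μ)}
  {c} × {ν} = {(c,ν)}
  {a, c} × {μ} = {(a,μ), (c,μ)}
  {a, c} × {ν} = {(a,ν), (c,ν)}
  {b} × {λ, μ} = {(b,λ), (b,μ)}
  {b} × {μ, ν} = {(b,μ), (b,ν)}
  {b, c} × {μ} = {(b,μ), (c,μ)}
  {b, c} × {ν} = {(b,ν), (c,ν)}
  {c} × {λ, μ} = {(c,λ), (c,μ)}
  {c} × {μ, ν} = {(c,μ), (c,ν)}
  {a, b, c} × {μ} = {(a,μ), (b,μ), (c,μ)}
  {a, b, c} × {ν} = {(a,ν), (b,ν), (c,ν)}
  {b} × {λ, μ, ν} = {(b,λ), (b,μ), (b,ν)}
  {c} × {λ, μ, ν} = {(c,λ), (c,μ), (c,ν)}
  {a, c} × {λ, μ} = {(a,λ), (a,μ), (c,λ), (c,μ)}
  {a, c} × {μ, ν} = {(a,μ), (a,ν), (c,μ), (c,ν)}
  {b, c} × {λ, μ} = {(b,λ), (b,μ), (c,λ), (c,μ)}
  {b, c} × {μ, ν} = {(b,μ), (b,ν), (c,μ), (c,ν)}
  {a, c} × {λ, μ, ν} = {(a,λ), (a,μ), (a,ν), (c,λ), (c,μ), (c,ν)}
  {a, b, c} × {λ, μ} = {(a,λ), (a,μ), (b,λ), (b,μ), (c,λ), (c,μ)}
  {a, b, c} × {μ, ν} = {(a,μ), (a,ν), (b,μ), (b,ν), (c,μ), (c,ν)}
  {b, c} × {λ, μ, ν} = {(b,λ), (b,μ), (b,ν), (c,λ), (c,μ), (c,ν)}
  {a, b, c} × {λ, μ, ν} = {(a,λ), (a,μ), (a,ν), (b,λ), (b,μ), (b,ν), (c,λ), (c,μ), (c,ν)}
These 26 distinct sets form the basis B.
Close under arbitrary unions to get τ_{X×Y}; counting gives |τ_{X×Y}| = 108.


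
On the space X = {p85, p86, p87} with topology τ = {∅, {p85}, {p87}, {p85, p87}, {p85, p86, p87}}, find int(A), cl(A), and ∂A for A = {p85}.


int(A) = {p85}, cl(A) = {p85, p86}, ∂A = {p86}.

Closed sets in (X, τ) are complements of opens:
  closed(X, τ) = {∅, {p86}, {p85, p86}, {p86, p87}, {p85, p86, p87}}.
int(A) = ⋃ {U ∈ τ : U ⊆ A}. Opens contained in A: ∅, {p85}.
Taking the union of these: int(A) = {p85}.
cl(A) = ⋂ {C closed : A ⊆ C}. Closed sets containing A: {p85, p86}, {p85, p86, p87}.
Intersecting these: cl(A) = {p85, p86}.
∂A = cl(A) ∖ int(A) = {p85, p86} ∖ {p85} = {p86}.


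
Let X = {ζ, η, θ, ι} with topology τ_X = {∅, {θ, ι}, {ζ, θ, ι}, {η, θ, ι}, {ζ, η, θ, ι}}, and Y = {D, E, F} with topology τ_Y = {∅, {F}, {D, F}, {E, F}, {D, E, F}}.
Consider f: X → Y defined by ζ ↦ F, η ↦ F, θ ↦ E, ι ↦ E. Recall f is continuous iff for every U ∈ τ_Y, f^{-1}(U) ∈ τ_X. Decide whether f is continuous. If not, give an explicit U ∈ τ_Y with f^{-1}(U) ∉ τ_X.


f is NOT continuous.

Compute f^{-1}(U) for each U ∈ τ_Y:
  U = ∅: f^{-1}(U) = ∅ ∈ τ_X ✓.
  U = {F}: f^{-1}(U) = {ζ, η} ∉ τ_X ✗.
  U = {D, F}: f^{-1}(U) = {ζ, η} ∉ τ_X ✗.
  U = {E, F}: f^{-1}(U) = {ζ, η, θ, ι} ∈ τ_X ✓.
  U = {D, E, F}: f^{-1}(U) = {ζ, η, θ, ι} ∈ τ_X ✓.
Found U = {F} with f^{-1}(U) = {ζ, η} not in τ_X. Therefore f is NOT continuous.


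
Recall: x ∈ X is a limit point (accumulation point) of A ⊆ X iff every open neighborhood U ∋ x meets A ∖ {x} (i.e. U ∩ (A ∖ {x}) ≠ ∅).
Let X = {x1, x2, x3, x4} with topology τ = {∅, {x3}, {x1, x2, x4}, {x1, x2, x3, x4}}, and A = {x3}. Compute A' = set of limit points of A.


A' = ∅

For each x ∈ X, list the open sets U ∈ τ with x ∈ U, then check whether U ∩ (A ∖ {x}) ≠ ∅ for every such U.
  x = x1: open {x1, x2, x4} ∋ x has {x1, x2, x4} ∩ (A ∖ {x1}) = ∅, so x is NOT a limit point.
  x = x2: open {x1, x2, x4} ∋ x has {x1, x2, x4} ∩ (A ∖ {x2}) = ∅, so x is NOT a limit point.
  x = x3: open {x3} ∋ x has {x3} ∩ (A ∖ {x3}) = ∅, so x is NOT a limit point.
  x = x4: open {x1, x2, x4} ∋ x has {x1, x2, x4} ∩ (A ∖ {x4}) = ∅, so x is NOT a limit point.
Collecting: A' = ∅.


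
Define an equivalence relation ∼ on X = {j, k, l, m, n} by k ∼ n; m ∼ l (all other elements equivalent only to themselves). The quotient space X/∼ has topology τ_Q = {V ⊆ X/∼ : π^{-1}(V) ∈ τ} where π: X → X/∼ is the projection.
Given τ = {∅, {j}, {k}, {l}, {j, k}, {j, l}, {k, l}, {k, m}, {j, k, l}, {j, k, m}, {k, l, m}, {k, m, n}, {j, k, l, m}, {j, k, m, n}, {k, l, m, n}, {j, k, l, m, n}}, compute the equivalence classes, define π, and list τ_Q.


X/∼ = {[j], [k=n], [l=m]}; |τ_Q| = 4.

Equivalence classes: [j], [k=n], [l=m].
Quotient map π: X → X/∼ sends j ↦ [j], k ↦ [k=n], l ↦ [l=m], m ↦ [l=m], n ↦ [k=n].
For each subset V ⊆ X/∼, compute π^{-1}(V) ⊆ X and check whether π^{-1}(V) ∈ τ. V is open in τ_Q iff π^{-1}(V) ∈ τ.
  V = {}: π^{-1}(V) = ∅ ∈ τ ✓.
  V = {[j]}: π^{-1}(V) = {j} ∈ τ ✓.
  V = {[k=n]}: π^{-1}(V) = {k, n} ∉ τ ✗.
  V = {[j], [k=n]}: π^{-1}(V) = {j, k, n} ∉ τ ✗.
  V = {[l=m]}: π^{-1}(V) = {l, m} ∉ τ ✗.
  V = {[j], [l=m]}: π^{-1}(V) = {j, l, m} ∉ τ ✗.
  V = {[k=n], [l=m]}: π^{-1}(V) = {k, l, m, n} ∈ τ ✓.
  V = {[j], [k=n], [l=m]}: π^{-1}(V) = {j, k, l, m, n} ∈ τ ✓.
Open sets in the quotient: τ_Q = {{}, {[j]}, {[k=n], [l=m]}, {[j], [k=n], [l=m]}} (4 elements).


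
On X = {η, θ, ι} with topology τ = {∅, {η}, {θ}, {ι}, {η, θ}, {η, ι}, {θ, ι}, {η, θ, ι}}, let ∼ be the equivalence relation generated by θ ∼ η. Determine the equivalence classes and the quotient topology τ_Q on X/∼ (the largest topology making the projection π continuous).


X/∼ = {[η=θ], [ι]}; |τ_Q| = 4.

Equivalence classes: [η=θ], [ι].
Quotient map π: X → X/∼ sends η ↦ [η=θ], θ ↦ [η=θ], ι ↦ [ι].
For each subset V ⊆ X/∼, compute π^{-1}(V) ⊆ X and check whether π^{-1}(V) ∈ τ. V is open in τ_Q iff π^{-1}(V) ∈ τ.
  V = {}: π^{-1}(V) = ∅ ∈ τ ✓.
  V = {[η=θ]}: π^{-1}(V) = {η, θ} ∈ τ ✓.
  V = {[ι]}: π^{-1}(V) = {ι} ∈ τ ✓.
  V = {[η=θ], [ι]}: π^{-1}(V) = {η, θ, ι} ∈ τ ✓.
Open sets in the quotient: τ_Q = {{}, {[η=θ]}, {[ι]}, {[η=θ], [ι]}} (4 elements).


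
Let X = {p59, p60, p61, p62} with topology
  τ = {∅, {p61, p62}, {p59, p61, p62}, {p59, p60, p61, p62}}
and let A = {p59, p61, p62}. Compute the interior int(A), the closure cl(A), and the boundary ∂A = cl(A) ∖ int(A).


int(A) = {p59, p61, p62}, cl(A) = {p59, p60, p61, p62}, ∂A = {p60}.

Closed sets in (X, τ) are complements of opens:
  closed(X, τ) = {∅, {p60}, {p59, p60}, {p59, p60, p61, p62}}.
int(A) = ⋃ {U ∈ τ : U ⊆ A}. Opens contained in A: ∅, {p61, p62}, {p59, p61, p62}.
Taking the union of these: int(A) = {p59, p61, p62}.
cl(A) = ⋂ {C closed : A ⊆ C}. Closed sets containing A: {p59, p60, p61, p62}.
Intersecting these: cl(A) = {p59, p60, p61, p62}.
∂A = cl(A) ∖ int(A) = {p59, p60, p61, p62} ∖ {p59, p61, p62} = {p60}.


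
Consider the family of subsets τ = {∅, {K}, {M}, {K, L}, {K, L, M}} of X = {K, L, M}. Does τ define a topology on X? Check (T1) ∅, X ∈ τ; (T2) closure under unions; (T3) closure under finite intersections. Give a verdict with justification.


τ is NOT a topology on X.

Axiom (T1): ∅ ∈ τ? Yes; X ∈ τ? Yes.
Axiom (T2/T3): check pairwise unions and intersections of members of τ.
Counterexample for (T2): {K} ∪ {M} = {K, M} ∉ τ. Therefore τ is NOT a topology.


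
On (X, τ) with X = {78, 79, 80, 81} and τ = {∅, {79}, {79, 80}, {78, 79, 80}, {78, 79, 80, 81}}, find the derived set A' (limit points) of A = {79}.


A' = {78, 80, 81}

For each x ∈ X, list the open sets U ∈ τ with x ∈ U, then check whether U ∩ (A ∖ {x}) ≠ ∅ for every such U.
  x = 78: opens ∋ x are {78, 79, 80}, {78, 79, 80, 81}; each meets A ∖ {78}, so x IS a limit point.
  x = 79: open {79} ∋ x has {79} ∩ (A ∖ {79}) = ∅, so x is NOT a limit point.
  x = 80: opens ∋ x are {79, 80}, {78, 79, 80}, {78, 79, 80, 81}; each meets A ∖ {80}, so x IS a limit point.
  x = 81: opens ∋ x are {78, 79, 80, 81}; each meets A ∖ {81}, so x IS a limit point.
Collecting: A' = {78, 80, 81}.


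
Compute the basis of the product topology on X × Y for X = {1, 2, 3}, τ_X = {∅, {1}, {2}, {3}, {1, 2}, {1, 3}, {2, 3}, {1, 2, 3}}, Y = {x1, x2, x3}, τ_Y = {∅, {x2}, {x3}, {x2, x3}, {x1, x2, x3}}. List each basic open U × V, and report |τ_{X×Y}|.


Basis B = {∅ × ∅, {1} × {x2}, {1} × {x3}, {2} × {x2}, {2} × {x3}, {3} × {x2}, {3} × {x3}, {1} × {x2, x3}, {1, 2} × {x2}, {1, 3} × {x2}, {1, 2} × {x3}, {1, 3} × {x3}, {2} × {x2, x3}, {2, 3} × {x2}, {2, 3} × {x3}, {3} × {x2, x3}, {1} × {x1, x2, x3}, {1, 2, 3} × {x2}, {1, 2, 3} × {x3}, {2} × {x1, x2, x3}, {3} × {x1, x2, x3}, {1, 2} × {x2, x3}, {1, 3} × {x2, x3}, {2, 3} × {x2, x3}, {1, 2} × {x1, x2, x3}, {1, 3} × {x1, x2, x3}, {1, 2, 3} × {x2, x3}, {2, 3} × {x1, x2, x3}, {1, 2, 3} × {x1, x2, x3}}; |τ_{X×Y}| = 125.

Enumerate products U × V with U ∈ τ_X, V ∈ τ_Y (deduplicated):
  ∅ × ∅ = {} (∅)
  {1} × {x2} = {(1,x2)}
  {1} × {x3} = {(1,x3)}
  {2} × {x2} = {(2,x2)}
  {2} × {x3} = {(2,x3)}
  {3} × {x2} = {(3,x2)}
  {3} × {x3} = {(3,x3)}
  {1} × {x2, x3} = {(1,x2), (1,x3)}
  {1, 2} × {x2} = {(1,x2), (2,x2)}
  {1, 3} × {x2} = {(1,x2), (3,x2)}
  {1, 2} × {x3} = {(1,x3), (2,x3)}
  {1, 3} × {x3} = {(1,x3), (3,x3)}
  {2} × {x2, x3} = {(2,x2), (2,x3)}
  {2, 3} × {x2} = {(2,x2), (3,x2)}
  {2, 3} × {x3} = {(2,x3), (3,x3)}
  {3} × {x2, x3} = {(3,x2), (3,x3)}
  {1} × {x1, x2, x3} = {(1,x1), (1,x2), (1,x3)}
  {1, 2, 3} × {x2} = {(1,x2), (2,x2), (3,x2)}
  {1, 2, 3} × {x3} = {(1,x3), (2,x3), (3,x3)}
  {2} × {x1, x2, x3} = {(2,x1), (2,x2), (2,x3)}
  {3} × {x1, x2, x3} = {(3,x1), (3,x2), (3,x3)}
  {1, 2} × {x2, x3} = {(1,x2), (1,x3), (2,x2), (2,x3)}
  {1, 3} × {x2, x3} = {(1,x2), (1,x3), (3,x2), (3,x3)}
  {2, 3} × {x2, x3} = {(2,x2), (2,x3), (3,x2), (3,x3)}
  {1, 2} × {x1, x2, x3} = {(1,x1), (1,x2), (1,x3), (2,x1), (2,x2), (2,x3)}
  {1, 3} × {x1, x2, x3} = {(1,x1), (1,x2), (1,x3), (3,x1), (3,x2), (3,x3)}
  {1, 2, 3} × {x2, x3} = {(1,x2), (1,x3), (2,x2), (2,x3), (3,x2), (3,x3)}
  {2, 3} × {x1, x2, x3} = {(2,x1), (2,x2), (2,x3), (3,x1), (3,x2), (3,x3)}
  {1, 2, 3} × {x1, x2, x3} = {(1,x1), (1,x2), (1,x3), (2,x1), (2,x2), (2,x3), (3,x1), (3,x2), (3,x3)}
These 29 distinct sets form the basis B.
Close under arbitrary unions to get τ_{X×Y}; counting gives |τ_{X×Y}| = 125.


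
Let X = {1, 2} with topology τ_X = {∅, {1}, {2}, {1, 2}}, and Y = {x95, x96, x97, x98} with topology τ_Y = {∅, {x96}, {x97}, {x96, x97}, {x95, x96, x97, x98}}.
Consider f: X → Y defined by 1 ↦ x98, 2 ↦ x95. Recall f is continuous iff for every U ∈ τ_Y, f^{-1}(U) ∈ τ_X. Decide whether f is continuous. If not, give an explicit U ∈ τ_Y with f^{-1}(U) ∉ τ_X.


f IS continuous.

Compute f^{-1}(U) for each U ∈ τ_Y:
  U = ∅: f^{-1}(U) = ∅ ∈ τ_X ✓.
  U = {x96}: f^{-1}(U) = ∅ ∈ τ_X ✓.
  U = {x97}: f^{-1}(U) = ∅ ∈ τ_X ✓.
  U = {x96, x97}: f^{-1}(U) = ∅ ∈ τ_X ✓.
  U = {x95, x96, x97, x98}: f^{-1}(U) = {1, 2} ∈ τ_X ✓.
Every preimage lies in τ_X, so f IS continuous.


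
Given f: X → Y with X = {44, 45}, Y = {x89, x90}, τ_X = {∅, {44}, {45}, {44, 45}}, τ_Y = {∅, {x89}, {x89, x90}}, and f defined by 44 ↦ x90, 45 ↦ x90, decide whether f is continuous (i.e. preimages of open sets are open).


f IS continuous.

Compute f^{-1}(U) for each U ∈ τ_Y:
  U = ∅: f^{-1}(U) = ∅ ∈ τ_X ✓.
  U = {x89}: f^{-1}(U) = ∅ ∈ τ_X ✓.
  U = {x89, x90}: f^{-1}(U) = {44, 45} ∈ τ_X ✓.
Every preimage lies in τ_X, so f IS continuous.


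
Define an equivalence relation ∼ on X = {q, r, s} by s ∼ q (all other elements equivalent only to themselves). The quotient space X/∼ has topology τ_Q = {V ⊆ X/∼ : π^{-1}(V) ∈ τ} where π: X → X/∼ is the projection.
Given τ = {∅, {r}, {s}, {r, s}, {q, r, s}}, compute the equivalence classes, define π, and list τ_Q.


X/∼ = {[q=s], [r]}; |τ_Q| = 3.

Equivalence classes: [q=s], [r].
Quotient map π: X → X/∼ sends q ↦ [q=s], r ↦ [r], s ↦ [q=s].
For each subset V ⊆ X/∼, compute π^{-1}(V) ⊆ X and check whether π^{-1}(V) ∈ τ. V is open in τ_Q iff π^{-1}(V) ∈ τ.
  V = {}: π^{-1}(V) = ∅ ∈ τ ✓.
  V = {[q=s]}: π^{-1}(V) = {q, s} ∉ τ ✗.
  V = {[r]}: π^{-1}(V) = {r} ∈ τ ✓.
  V = {[q=s], [r]}: π^{-1}(V) = {q, r, s} ∈ τ ✓.
Open sets in the quotient: τ_Q = {{}, {[r]}, {[q=s], [r]}} (3 elements).


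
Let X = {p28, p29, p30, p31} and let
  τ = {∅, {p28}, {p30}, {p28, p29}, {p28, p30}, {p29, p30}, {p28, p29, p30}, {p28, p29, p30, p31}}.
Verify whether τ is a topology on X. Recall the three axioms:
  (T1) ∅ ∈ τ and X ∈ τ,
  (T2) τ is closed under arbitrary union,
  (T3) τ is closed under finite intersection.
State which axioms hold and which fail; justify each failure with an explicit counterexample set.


τ is NOT a topology on X.

Axiom (T1): ∅ ∈ τ? Yes; X ∈ τ? Yes.
Axiom (T2/T3): check pairwise unions and intersections of members of τ.
Counterexample for (T3): {p28, p29} ∩ {p29, p30} = {p29} ∉ τ. Therefore τ is NOT a topology.


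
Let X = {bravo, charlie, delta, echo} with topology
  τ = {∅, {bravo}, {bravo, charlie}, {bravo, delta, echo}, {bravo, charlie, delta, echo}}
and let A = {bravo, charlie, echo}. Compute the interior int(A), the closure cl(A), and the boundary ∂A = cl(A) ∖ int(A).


int(A) = {bravo, charlie}, cl(A) = {bravo, charlie, delta, echo}, ∂A = {delta, echo}.

Closed sets in (X, τ) are complements of opens:
  closed(X, τ) = {∅, {charlie}, {delta, echo}, {charlie, delta, echo}, {bravo, charlie, delta, echo}}.
int(A) = ⋃ {U ∈ τ : U ⊆ A}. Opens contained in A: ∅, {bravo}, {bravo, charlie}.
Taking the union of these: int(A) = {bravo, charlie}.
cl(A) = ⋂ {C closed : A ⊆ C}. Closed sets containing A: {bravo, charlie, delta, echo}.
Intersecting these: cl(A) = {bravo, charlie, delta, echo}.
∂A = cl(A) ∖ int(A) = {bravo, charlie, delta, echo} ∖ {bravo, charlie} = {delta, echo}.


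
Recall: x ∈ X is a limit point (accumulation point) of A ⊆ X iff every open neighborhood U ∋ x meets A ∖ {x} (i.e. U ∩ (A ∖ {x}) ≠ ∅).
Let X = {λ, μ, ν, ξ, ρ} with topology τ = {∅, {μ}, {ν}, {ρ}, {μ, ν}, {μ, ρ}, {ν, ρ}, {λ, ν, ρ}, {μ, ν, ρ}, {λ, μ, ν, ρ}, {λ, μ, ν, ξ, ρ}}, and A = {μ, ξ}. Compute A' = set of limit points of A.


A' = {ξ}

For each x ∈ X, list the open sets U ∈ τ with x ∈ U, then check whether U ∩ (A ∖ {x}) ≠ ∅ for every such U.
  x = λ: open {λ, ν, ρ} ∋ x has {λ, ν, ρ} ∩ (A ∖ {λ}) = ∅, so x is NOT a limit point.
  x = μ: open {μ} ∋ x has {μ} ∩ (A ∖ {μ}) = ∅, so x is NOT a limit point.
  x = ν: open {ν} ∋ x has {ν} ∩ (A ∖ {ν}) = ∅, so x is NOT a limit point.
  x = ξ: opens ∋ x are {λ, μ, ν, ξ, ρ}; each meets A ∖ {ξ}, so x IS a limit point.
  x = ρ: open {ρ} ∋ x has {ρ} ∩ (A ∖ {ρ}) = ∅, so x is NOT a limit point.
Collecting: A' = {ξ}.


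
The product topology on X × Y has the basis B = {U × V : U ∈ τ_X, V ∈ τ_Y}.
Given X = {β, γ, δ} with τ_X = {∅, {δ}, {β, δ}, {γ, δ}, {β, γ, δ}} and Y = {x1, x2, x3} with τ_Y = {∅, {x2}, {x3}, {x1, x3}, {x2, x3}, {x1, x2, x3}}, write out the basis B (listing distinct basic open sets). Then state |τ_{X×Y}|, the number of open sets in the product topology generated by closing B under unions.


Basis B = {∅ × ∅, {δ} × {x2}, {δ} × {x3}, {β, δ} × {x2}, {β, δ} × {x3}, {γ, δ} × {x2}, {γ, δ} × {x3}, {δ} × {x1, x3}, {δ} × {x2, x3}, {β, γ, δ} × {x2}, {β, γ, δ} × {x3}, {δ} × {x1, x2, x3}, {β, δ} × {x1, x3}, {β, δ} × {x2, x3}, {γ, δ} × {x1, x3}, {γ, δ} × {x2, x3}, {β, δ} × {x1, x2, x3}, {β, γ, δ} × {x1, x3}, {β, γ, δ} × {x2, x3}, {γ, δ} × {x1, x2, x3}, {β, γ, δ} × {x1, x2, x3}}; |τ_{X×Y}| = 70.

Enumerate products U × V with U ∈ τ_X, V ∈ τ_Y (deduplicated):
  ∅ × ∅ = {} (∅)
  {δ} × {x2} = {(δ,x2)}
  {δ} × {x3} = {(δ,x3)}
  {β, δ} × {x2} = {(β,x2), (δ,x2)}
  {β, δ} × {x3} = {(β,x3), (δ,x3)}
  {γ, δ} × {x2} = {(γ,x2), (δ,x2)}
  {γ, δ} × {x3} = {(γ,x3), (δ,x3)}
  {δ} × {x1, x3} = {(δ,x1), (δ,x3)}
  {δ} × {x2, x3} = {(δ,x2), (δ,x3)}
  {β, γ, δ} × {x2} = {(β,x2), (γ,x2), (δ,x2)}
  {β, γ, δ} × {x3} = {(β,x3), (γ,x3), (δ,x3)}
  {δ} × {x1, x2, x3} = {(δ,x1), (δ,x2), (δ,x3)}
  {β, δ} × {x1, x3} = {(β,x1), (β,x3), (δ,x1), (δ,x3)}
  {β, δ} × {x2, x3} = {(β,x2), (β,x3), (δ,x2), (δ,x3)}
  {γ, δ} × {x1, x3} = {(γ,x1), (γ,x3), (δ,x1), (δ,x3)}
  {γ, δ} × {x2, x3} = {(γ,x2), (γ,x3), (δ,x2), (δ,x3)}
  {β, δ} × {x1, x2, x3} = {(β,x1), (β,x2), (β,x3), (δ,x1), (δ,x2), (δ,x3)}
  {β, γ, δ} × {x1, x3} = {(β,x1), (β,x3), (γ,x1), (γ,x3), (δ,x1), (δ,x3)}
  {β, γ, δ} × {x2, x3} = {(β,x2), (β,x3), (γ,x2), (γ,x3), (δ,x2), (δ,x3)}
  {γ, δ} × {x1, x2, x3} = {(γ,x1), (γ,x2), (γ,x3), (δ,x1), (δ,x2), (δ,x3)}
  {β, γ, δ} × {x1, x2, x3} = {(β,x1), (β,x2), (β,x3), (γ,x1), (γ,x2), (γ,x3), (δ,x1), (δ,x2), (δ,x3)}
These 21 distinct sets form the basis B.
Close under arbitrary unions to get τ_{X×Y}; counting gives |τ_{X×Y}| = 70.


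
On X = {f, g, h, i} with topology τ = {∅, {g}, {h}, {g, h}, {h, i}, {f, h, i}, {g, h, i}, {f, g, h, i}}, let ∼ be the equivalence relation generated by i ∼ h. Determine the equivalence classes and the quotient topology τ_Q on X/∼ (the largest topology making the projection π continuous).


X/∼ = {[f], [g], [h=i]}; |τ_Q| = 6.

Equivalence classes: [f], [g], [h=i].
Quotient map π: X → X/∼ sends f ↦ [f], g ↦ [g], h ↦ [h=i], i ↦ [h=i].
For each subset V ⊆ X/∼, compute π^{-1}(V) ⊆ X and check whether π^{-1}(V) ∈ τ. V is open in τ_Q iff π^{-1}(V) ∈ τ.
  V = {}: π^{-1}(V) = ∅ ∈ τ ✓.
  V = {[f]}: π^{-1}(V) = {f} ∉ τ ✗.
  V = {[g]}: π^{-1}(V) = {g} ∈ τ ✓.
  V = {[f], [g]}: π^{-1}(V) = {f, g} ∉ τ ✗.
  V = {[h=i]}: π^{-1}(V) = {h, i} ∈ τ ✓.
  V = {[f], [h=i]}: π^{-1}(V) = {f, h, i} ∈ τ ✓.
  V = {[g], [h=i]}: π^{-1}(V) = {g, h, i} ∈ τ ✓.
  V = {[f], [g], [h=i]}: π^{-1}(V) = {f, g, h, i} ∈ τ ✓.
Open sets in the quotient: τ_Q = {{}, {[g]}, {[h=i]}, {[f], [h=i]}, {[g], [h=i]}, {[f], [g], [h=i]}} (6 elements).


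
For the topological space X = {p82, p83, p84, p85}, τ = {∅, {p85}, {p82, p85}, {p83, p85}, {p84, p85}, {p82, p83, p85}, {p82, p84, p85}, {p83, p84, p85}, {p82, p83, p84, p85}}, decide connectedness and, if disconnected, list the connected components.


(X, τ) is connected.

Find clopen sets (U ∈ τ with X ∖ U ∈ τ):
  U = ∅, X ∖ U = {p82, p83, p84, p85} — both open, so U is clopen.
  U = {p82, p83, p84, p85}, X ∖ U = ∅ — both open, so U is clopen.
Only trivial clopens (∅ and X) exist, so (X, τ) is connected.
Compute connected components by grouping points that agree on all clopens:
  component: {p82, p83, p84, p85}


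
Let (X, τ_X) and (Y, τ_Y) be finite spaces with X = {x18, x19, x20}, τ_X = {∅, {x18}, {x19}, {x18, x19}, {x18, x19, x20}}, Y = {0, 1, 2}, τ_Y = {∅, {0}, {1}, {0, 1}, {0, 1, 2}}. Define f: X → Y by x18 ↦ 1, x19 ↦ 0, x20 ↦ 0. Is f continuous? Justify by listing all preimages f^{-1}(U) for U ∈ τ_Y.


f is NOT continuous.

Compute f^{-1}(U) for each U ∈ τ_Y:
  U = ∅: f^{-1}(U) = ∅ ∈ τ_X ✓.
  U = {0}: f^{-1}(U) = {x19, x20} ∉ τ_X ✗.
  U = {1}: f^{-1}(U) = {x18} ∈ τ_X ✓.
  U = {0, 1}: f^{-1}(U) = {x18, x19, x20} ∈ τ_X ✓.
  U = {0, 1, 2}: f^{-1}(U) = {x18, x19, x20} ∈ τ_X ✓.
Found U = {0} with f^{-1}(U) = {x19, x20} not in τ_X. Therefore f is NOT continuous.


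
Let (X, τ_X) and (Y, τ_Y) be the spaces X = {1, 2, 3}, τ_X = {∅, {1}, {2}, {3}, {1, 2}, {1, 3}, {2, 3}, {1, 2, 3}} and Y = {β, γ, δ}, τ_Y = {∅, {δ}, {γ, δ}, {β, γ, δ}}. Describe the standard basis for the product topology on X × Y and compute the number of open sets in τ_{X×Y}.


Basis B = {∅ × ∅, {1} × {δ}, {2} × {δ}, {3} × {δ}, {1} × {γ, δ}, {1, 2} × {δ}, {1, 3} × {δ}, {2} × {γ, δ}, {2, 3} × {δ}, {3} × {γ, δ}, {1} × {β, γ, δ}, {1, 2, 3} × {δ}, {2} × {β, γ, δ}, {3} × {β, γ, δ}, {1, 2} × {γ, δ}, {1, 3} × {γ, δ}, {2, 3} × {γ, δ}, {1, 2} × {β, γ, δ}, {1, 3} × {β, γ, δ}, {1, 2, 3} × {γ, δ}, {2, 3} × {β, γ, δ}, {1, 2, 3} × {β, γ, δ}}; |τ_{X×Y}| = 64.

Enumerate products U × V with U ∈ τ_X, V ∈ τ_Y (deduplicated):
  ∅ × ∅ = {} (∅)
  {1} × {δ} = {(1,δ)}
  {2} × {δ} = {(2,δ)}
  {3} × {δ} = {(3,δ)}
  {1} × {γ, δ} = {(1,γ), (1,δ)}
  {1, 2} × {δ} = {(1,δ), (2,δ)}
  {1, 3} × {δ} = {(1,δ), (3,δ)}
  {2} × {γ, δ} = {(2,γ), (2,δ)}
  {2, 3} × {δ} = {(2,δ), (3,δ)}
  {3} × {γ, δ} = {(3,γ), (3,δ)}
  {1} × {β, γ, δ} = {(1,β), (1,γ), (1,δ)}
  {1, 2, 3} × {δ} = {(1,δ), (2,δ), (3,δ)}
  {2} × {β, γ, δ} = {(2,β), (2,γ), (2,δ)}
  {3} × {β, γ, δ} = {(3,β), (3,γ), (3,δ)}
  {1, 2} × {γ, δ} = {(1,γ), (1,δ), (2,γ), (2,δ)}
  {1, 3} × {γ, δ} = {(1,γ), (1,δ), (3,γ), (3,δ)}
  {2, 3} × {γ, δ} = {(2,γ), (2,δ), (3,γ), (3,δ)}
  {1, 2} × {β, γ, δ} = {(1,β), (1,γ), (1,δ), (2,β), (2,γ), (2,δ)}
  {1, 3} × {β, γ, δ} = {(1,β), (1,γ), (1,δ), (3,β), (3,γ), (3,δ)}
  {1, 2, 3} × {γ, δ} = {(1,γ), (1,δ), (2,γ), (2,δ), (3,γ), (3,δ)}
  {2, 3} × {β, γ, δ} = {(2,β), (2,γ), (2,δ), (3,β), (3,γ), (3,δ)}
  {1, 2, 3} × {β, γ, δ} = {(1,β), (1,γ), (1,δ), (2,β), (2,γ), (2,δ), (3,β), (3,γ), (3,δ)}
These 22 distinct sets form the basis B.
Close under arbitrary unions to get τ_{X×Y}; counting gives |τ_{X×Y}| = 64.


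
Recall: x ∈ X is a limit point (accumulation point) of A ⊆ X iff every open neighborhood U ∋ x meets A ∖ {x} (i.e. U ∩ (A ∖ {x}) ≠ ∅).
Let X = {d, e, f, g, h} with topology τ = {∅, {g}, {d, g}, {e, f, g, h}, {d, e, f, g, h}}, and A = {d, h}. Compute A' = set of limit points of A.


A' = {e, f}

For each x ∈ X, list the open sets U ∈ τ with x ∈ U, then check whether U ∩ (A ∖ {x}) ≠ ∅ for every such U.
  x = d: open {d, g} ∋ x has {d, g} ∩ (A ∖ {d}) = ∅, so x is NOT a limit point.
  x = e: opens ∋ x are {e, f, g, h}, {d, e, f, g, h}; each meets A ∖ {e}, so x IS a limit point.
  x = f: opens ∋ x are {e, f, g, h}, {d, e, f, g, h}; each meets A ∖ {f}, so x IS a limit point.
  x = g: open {g} ∋ x has {g} ∩ (A ∖ {g}) = ∅, so x is NOT a limit point.
  x = h: open {e, f, g, h} ∋ x has {e, f, g, h} ∩ (A ∖ {h}) = ∅, so x is NOT a limit point.
Collecting: A' = {e, f}.


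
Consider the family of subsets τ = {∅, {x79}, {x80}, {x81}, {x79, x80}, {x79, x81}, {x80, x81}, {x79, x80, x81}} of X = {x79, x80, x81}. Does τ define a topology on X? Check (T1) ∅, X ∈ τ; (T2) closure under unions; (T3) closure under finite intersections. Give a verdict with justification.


τ IS a topology on X.

Axiom (T1): ∅ ∈ τ? Yes; X ∈ τ? Yes.
Axiom (T2/T3): check pairwise unions and intersections of members of τ.
All pairwise intersections and unions checked — each lies in τ. Therefore τ satisfies (T1), (T2), (T3): it IS a topology on X.


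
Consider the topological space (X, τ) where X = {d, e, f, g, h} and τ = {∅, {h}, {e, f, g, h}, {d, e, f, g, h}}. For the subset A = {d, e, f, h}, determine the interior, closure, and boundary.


int(A) = {h}, cl(A) = {d, e, f, g, h}, ∂A = {d, e, f, g}.

Closed sets in (X, τ) are complements of opens:
  closed(X, τ) = {∅, {d}, {d, e, f, g}, {d, e, f, g, h}}.
int(A) = ⋃ {U ∈ τ : U ⊆ A}. Opens contained in A: ∅, {h}.
Taking the union of these: int(A) = {h}.
cl(A) = ⋂ {C closed : A ⊆ C}. Closed sets containing A: {d, e, f, g, h}.
Intersecting these: cl(A) = {d, e, f, g, h}.
∂A = cl(A) ∖ int(A) = {d, e, f, g, h} ∖ {h} = {d, e, f, g}.


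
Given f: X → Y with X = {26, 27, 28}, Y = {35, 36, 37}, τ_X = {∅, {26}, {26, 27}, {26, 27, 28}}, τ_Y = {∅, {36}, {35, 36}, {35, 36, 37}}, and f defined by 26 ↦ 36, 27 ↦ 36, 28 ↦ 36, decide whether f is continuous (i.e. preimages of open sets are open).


f IS continuous.

Compute f^{-1}(U) for each U ∈ τ_Y:
  U = ∅: f^{-1}(U) = ∅ ∈ τ_X ✓.
  U = {36}: f^{-1}(U) = {26, 27, 28} ∈ τ_X ✓.
  U = {35, 36}: f^{-1}(U) = {26, 27, 28} ∈ τ_X ✓.
  U = {35, 36, 37}: f^{-1}(U) = {26, 27, 28} ∈ τ_X ✓.
Every preimage lies in τ_X, so f IS continuous.


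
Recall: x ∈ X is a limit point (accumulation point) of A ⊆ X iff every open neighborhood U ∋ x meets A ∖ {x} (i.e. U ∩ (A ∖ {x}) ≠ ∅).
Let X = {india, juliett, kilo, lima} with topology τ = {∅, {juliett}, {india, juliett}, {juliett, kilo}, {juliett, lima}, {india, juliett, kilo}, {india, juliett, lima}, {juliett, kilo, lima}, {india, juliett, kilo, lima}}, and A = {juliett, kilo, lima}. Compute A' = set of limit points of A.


A' = {india, kilo, lima}

For each x ∈ X, list the open sets U ∈ τ with x ∈ U, then check whether U ∩ (A ∖ {x}) ≠ ∅ for every such U.
  x = india: opens ∋ x are {india, juliett}, {india, juliett, kilo}, {india, juliett, lima}, {india, juliett, kilo, lima}; each meets A ∖ {india}, so x IS a limit point.
  x = juliett: open {juliett} ∋ x has {juliett} ∩ (A ∖ {juliett}) = ∅, so x is NOT a limit point.
  x = kilo: opens ∋ x are {juliett, kilo}, {india, juliett, kilo}, {juliett, kilo, lima}, {india, juliett, kilo, lima}; each meets A ∖ {kilo}, so x IS a limit point.
  x = lima: opens ∋ x are {juliett, lima}, {india, juliett, lima}, {juliett, kilo, lima}, {india, juliett, kilo, lima}; each meets A ∖ {lima}, so x IS a limit point.
Collecting: A' = {india, kilo, lima}.


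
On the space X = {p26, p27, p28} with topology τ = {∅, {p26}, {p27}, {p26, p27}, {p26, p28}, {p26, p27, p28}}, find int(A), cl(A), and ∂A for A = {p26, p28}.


int(A) = {p26, p28}, cl(A) = {p26, p28}, ∂A = ∅.

Closed sets in (X, τ) are complements of opens:
  closed(X, τ) = {∅, {p27}, {p28}, {p26, p28}, {p27, p28}, {p26, p27, p28}}.
int(A) = ⋃ {U ∈ τ : U ⊆ A}. Opens contained in A: ∅, {p26}, {p26, p28}.
Taking the union of these: int(A) = {p26, p28}.
cl(A) = ⋂ {C closed : A ⊆ C}. Closed sets containing A: {p26, p28}, {p26, p27, p28}.
Intersecting these: cl(A) = {p26, p28}.
∂A = cl(A) ∖ int(A) = {p26, p28} ∖ {p26, p28} = ∅.


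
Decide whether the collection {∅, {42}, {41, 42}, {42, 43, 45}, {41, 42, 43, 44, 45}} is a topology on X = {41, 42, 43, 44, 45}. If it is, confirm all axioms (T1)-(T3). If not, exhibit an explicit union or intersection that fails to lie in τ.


τ is NOT a topology on X.

Axiom (T1): ∅ ∈ τ? Yes; X ∈ τ? Yes.
Axiom (T2/T3): check pairwise unions and intersections of members of τ.
Counterexample for (T2): {41, 42} ∪ {42, 43, 45} = {41, 42, 43, 45} ∉ τ. Therefore τ is NOT a topology.
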